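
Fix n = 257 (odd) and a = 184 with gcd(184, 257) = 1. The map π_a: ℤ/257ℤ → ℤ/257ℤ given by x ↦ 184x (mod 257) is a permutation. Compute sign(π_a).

+1

Start at x=256: 256 → 73 → 68 → 176 → 2 → 111 → 121 → … (one orbit).
Decompose π into cycles: lengths [64, 64, 64, 64, 1] (5 cycles, including the fixed point 0).
257 − 5 = 252 transpositions; sign(π) = (−1)^252 = +1.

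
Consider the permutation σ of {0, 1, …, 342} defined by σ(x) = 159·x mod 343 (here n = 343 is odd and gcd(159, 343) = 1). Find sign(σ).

Trace 199: π^k(199) = [199, 85, 138, 333, 125, 324, 66] for k=0..6.
The orbit structure of x ↦ 159x mod 343: 4 orbits of sizes [294, 42, 6, 1].
4 cycles on 343: each ℓ→(−1)^(ℓ−1), product (−1)^339 = -1.
The Jacobi symbol (159|343) = -1 (Zolotarev) agrees.

-1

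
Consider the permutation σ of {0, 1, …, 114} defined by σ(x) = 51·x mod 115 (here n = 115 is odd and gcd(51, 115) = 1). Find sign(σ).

-1

Orbit of 21 under x↦51x: [21, 36, 111, 26, 61, 6, 76]… (length divides ord_115(51)).
10 cycles of lengths [22, 22, 22, 22, 22, 1, 1, 1, 1, 1].
Σ(ℓ_i−1) = 115−10 = 105; sign = (−1)^105 = -1.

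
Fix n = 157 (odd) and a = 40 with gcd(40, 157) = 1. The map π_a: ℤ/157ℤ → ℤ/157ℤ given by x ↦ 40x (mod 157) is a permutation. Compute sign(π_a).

Trace 40: π^k(40) = [40, 30, 101, 115, 47, 153, 154] for k=0..6.
π_40 has 5 disjoint cycles with lengths [39, 39, 39, 39, 1] on {0,…,156}.
sign(π) = (−1)^{n − #cycles} = (−1)^{157−5} = (−1)^152 = +1.

+1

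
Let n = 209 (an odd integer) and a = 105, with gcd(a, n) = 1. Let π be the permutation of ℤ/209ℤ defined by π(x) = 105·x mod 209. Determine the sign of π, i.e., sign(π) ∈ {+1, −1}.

Orbit of 199 under x↦105x: [199, 204, 102, 51, 130, 65, 137]… (length divides ord_209(105)).
Cycle lengths of π_105 on ℤ/209ℤ: [90, 90, 18, 10, 1]; 5 cycles in total.
Σ(ℓ_i−1) = 209−5 = 204; sign = (−1)^204 = +1.

+1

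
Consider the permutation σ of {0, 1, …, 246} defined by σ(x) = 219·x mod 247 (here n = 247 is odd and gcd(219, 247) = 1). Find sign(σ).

+1

Orbit of 77 under x↦219x: [77, 67, 100, 164, 101, 136, 144]… (length divides ord_247(219)).
9 cycles of lengths [36, 36, 36, 36, 36, 36, 18, 12, 1].
9 cycles on 247: each ℓ→(−1)^(ℓ−1), product (−1)^238 = +1.
Zolotarev: (219|247) = +1, matching the cycle-count sign.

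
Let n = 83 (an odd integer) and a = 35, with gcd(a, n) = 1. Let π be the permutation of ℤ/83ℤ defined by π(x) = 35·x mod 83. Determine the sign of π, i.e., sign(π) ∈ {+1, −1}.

Trace 61: π^k(61) = [61, 60, 25, 45, 81, 13, 40] for k=0..6.
π_35 has 2 disjoint cycles with lengths [82, 1] on {0,…,82}.
n − c = 83 − 2 = 81; sign = (−1)^81 = -1.

-1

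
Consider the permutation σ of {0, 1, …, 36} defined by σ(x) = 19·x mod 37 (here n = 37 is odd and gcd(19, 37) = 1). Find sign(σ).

-1

Start at x=13: 13 → 25 → 31 → 34 → 17 → 27 → 32 → … (one orbit).
Cycle type of π: 36 + 1; total 2 cycles.
2 cycles on 37: each ℓ→(−1)^(ℓ−1), product (−1)^35 = -1.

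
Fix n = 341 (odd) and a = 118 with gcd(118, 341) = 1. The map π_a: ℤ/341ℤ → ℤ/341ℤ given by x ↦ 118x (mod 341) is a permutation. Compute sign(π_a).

-1

Start at x=249: 249 → 56 → 129 → 218 → 149 → 191 → 32 → … (one orbit).
The orbit structure of x ↦ 118x mod 341: 22 orbits of sizes [30, 30, 30, 30, 30, 30, 30, 30, 30, 30, 10, 3, 3, 3, 3, 3, 3, 3, 3, 3, 3, 1].
n − c = 341 − 22 = 319; sign = (−1)^319 = -1.
Check: (118/341) = -1 by Zolotarev.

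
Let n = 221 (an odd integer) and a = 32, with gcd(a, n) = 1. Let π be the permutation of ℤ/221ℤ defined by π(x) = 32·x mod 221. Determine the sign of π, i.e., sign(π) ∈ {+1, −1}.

-1

Orbit of 140 under x↦32x: [140, 60, 152, 2, 64, 59, 120]… (length divides ord_221(32)).
The orbit structure of x ↦ 32x mod 221: 12 orbits of sizes [24, 24, 24, 24, 24, 24, 24, 24, 12, 8, 8, 1].
Σ(ℓ_i−1) = 221−12 = 209; sign = (−1)^209 = -1.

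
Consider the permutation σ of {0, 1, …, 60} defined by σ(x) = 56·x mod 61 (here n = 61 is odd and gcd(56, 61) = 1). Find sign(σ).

Start at x=25: 25 → 58 → 15 → 47 → 9 → 16 → 42 → … (one orbit).
Cycle lengths of π_56 on ℤ/61ℤ: [15, 15, 15, 15, 1]; 5 cycles in total.
5 cycles on 61: each ℓ→(−1)^(ℓ−1), product (−1)^56 = +1.
Zolotarev: (56|61) = +1, matching the cycle-count sign.

+1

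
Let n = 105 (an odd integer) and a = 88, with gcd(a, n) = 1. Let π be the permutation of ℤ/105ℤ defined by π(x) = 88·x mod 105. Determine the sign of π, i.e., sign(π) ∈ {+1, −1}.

-1

Trace 37: π^k(37) = [37, 1, 88, 79, 22, 46, 58] for k=0..6.
Decompose π into cycles: lengths [12, 12, 12, 12, 12, 12, 4, 4, 4, 3, 3, 3, 3, 3, 3, 1, 1, 1] (18 cycles, including the fixed point 0).
105 − 18 = 87 transpositions; sign(π) = (−1)^87 = -1.
(88|105)_J = -1 (Zolotarev's lemma cross-check).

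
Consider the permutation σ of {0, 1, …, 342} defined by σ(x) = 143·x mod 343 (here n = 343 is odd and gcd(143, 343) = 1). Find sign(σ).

-1

Orbit of 43 under x↦143x: [43, 318, 198, 188, 130, 68, 120]… (length divides ord_343(143)).
Decompose π into cycles: lengths [294, 42, 6, 1] (4 cycles, including the fixed point 0).
With 4 cycles on 343 points, sign = (−1)^{343−4} = -1.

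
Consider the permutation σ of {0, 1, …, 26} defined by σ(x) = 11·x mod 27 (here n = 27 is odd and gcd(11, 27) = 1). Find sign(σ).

Start at x=2: 2 → 22 → 26 → 16 → 14 → 19 → 20 → … (one orbit).
The orbit structure of x ↦ 11x mod 27: 4 orbits of sizes [18, 6, 2, 1].
27 − 4 = 23 transpositions; sign(π) = (−1)^23 = -1.

-1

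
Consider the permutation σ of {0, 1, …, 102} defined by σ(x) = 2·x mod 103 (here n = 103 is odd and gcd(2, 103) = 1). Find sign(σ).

+1

Start at x=23: 23 → 46 → 92 → 81 → 59 → 15 → 30 → … (one orbit).
Cycle type of π: 51×2 + 1; total 3 cycles.
n − c = 103 − 3 = 100; sign = (−1)^100 = +1.
Via Zolotarev, sign(π_{2}) = (2|103) = +1.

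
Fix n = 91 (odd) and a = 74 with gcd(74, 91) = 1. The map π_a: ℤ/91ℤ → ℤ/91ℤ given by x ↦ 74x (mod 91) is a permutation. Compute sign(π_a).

+1

Trace 74: π^k(74) = [74, 16, 1] for k=0..2.
The orbit structure of x ↦ 74x mod 91: 31 orbits of sizes [3, 3, 3, 3, 3, 3, 3, 3, 3, 3, 3, 3, 3, 3, 3, 3, 3, 3, 3, 3, 3, 3, 3, 3, 3, 3, 3, 3, 3, 3, 1].
sign(π) = (−1)^{n − #cycles} = (−1)^{91−31} = (−1)^60 = +1.
Check: (74/91) = +1 by Zolotarev.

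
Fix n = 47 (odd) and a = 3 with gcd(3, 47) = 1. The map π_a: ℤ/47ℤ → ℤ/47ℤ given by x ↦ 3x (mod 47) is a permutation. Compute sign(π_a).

+1

Start at x=34: 34 → 8 → 24 → 25 → 28 → 37 → 17 → … (one orbit).
π_3 has 3 disjoint cycles with lengths [23, 23, 1] on {0,…,46}.
With 3 cycles on 47 points, sign = (−1)^{47−3} = +1.
Check: (3/47) = +1 by Zolotarev.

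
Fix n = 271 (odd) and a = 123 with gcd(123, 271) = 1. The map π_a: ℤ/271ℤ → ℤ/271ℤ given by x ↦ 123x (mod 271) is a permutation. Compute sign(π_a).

-1

Trace 24: π^k(24) = [24, 242, 227, 8, 171, 166, 93] for k=0..6.
Decompose π into cycles: lengths [90, 90, 90, 1] (4 cycles, including the fixed point 0).
Σ(ℓ_i−1) = 271−4 = 267; sign = (−1)^267 = -1.
(123|271)_J = -1 (Zolotarev's lemma cross-check).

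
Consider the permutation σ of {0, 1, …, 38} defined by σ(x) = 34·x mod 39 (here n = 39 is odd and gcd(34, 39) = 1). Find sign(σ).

Trace 25: π^k(25) = [25, 31, 1, 34] for k=0..3.
Cycle type of π: 4×9 + 1×3; total 12 cycles.
sign(π) = (−1)^{n − #cycles} = (−1)^{39−12} = (−1)^27 = -1.
Zolotarev: (34|39) = -1, matching the cycle-count sign.

-1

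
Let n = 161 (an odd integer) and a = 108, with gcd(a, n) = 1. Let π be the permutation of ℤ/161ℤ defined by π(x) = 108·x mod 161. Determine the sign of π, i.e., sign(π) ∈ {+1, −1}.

Trace 146: π^k(146) = [146, 151, 47, 85, 3, 2, 55] for k=0..6.
6 cycles of lengths [66, 66, 11, 11, 6, 1].
n − c = 161 − 6 = 155; sign = (−1)^155 = -1.

-1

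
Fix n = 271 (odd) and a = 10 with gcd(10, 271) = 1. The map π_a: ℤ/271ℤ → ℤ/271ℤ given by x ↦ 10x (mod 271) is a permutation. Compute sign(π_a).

Orbit of 187 under x↦10x: [187, 244, 1, 10, 100]… (length divides ord_271(10)).
π_10 has 55 disjoint cycles with lengths [5, 5, 5, 5, 5, 5, 5, 5, 5, 5, 5, 5, 5, 5, 5, 5, 5, 5, 5, 5, 5, 5, 5, 5, 5, 5, 5, 5, 5, 5, 5, 5, 5, 5, 5, 5, 5, 5, 5, 5, 5, 5, 5, 5, 5, 5, 5, 5, 5, 5, 5, 5, 5, 5, 1] on {0,…,270}.
Σ(ℓ_i−1) = 271−55 = 216; sign = (−1)^216 = +1.
(10|271)_J = +1 (Zolotarev's lemma cross-check).

+1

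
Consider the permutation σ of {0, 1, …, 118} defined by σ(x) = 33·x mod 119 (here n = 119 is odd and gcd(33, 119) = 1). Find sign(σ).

Orbit of 1 under x↦33x: [1, 33, 18, 118, 86, 101]… (length divides ord_119(33)).
Decompose π into cycles: lengths [6, 6, 6, 6, 6, 6, 6, 6, 6, 6, 6, 6, 6, 6, 6, 6, 6, 2, 2, 2, 2, 2, 2, 2, 2, 1] (26 cycles, including the fixed point 0).
n − c = 119 − 26 = 93; sign = (−1)^93 = -1.
(33|119)_J = -1 (Zolotarev's lemma cross-check).

-1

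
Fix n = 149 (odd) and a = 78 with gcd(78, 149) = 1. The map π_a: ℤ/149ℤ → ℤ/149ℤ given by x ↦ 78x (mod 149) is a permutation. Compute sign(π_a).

-1

Trace 23: π^k(23) = [23, 6, 21, 148, 71, 25, 13] for k=0..6.
Cycle lengths of π_78 on ℤ/149ℤ: [148, 1]; 2 cycles in total.
2 cycles on 149: each ℓ→(−1)^(ℓ−1), product (−1)^147 = -1.
(78|149)_J = -1 (Zolotarev's lemma cross-check).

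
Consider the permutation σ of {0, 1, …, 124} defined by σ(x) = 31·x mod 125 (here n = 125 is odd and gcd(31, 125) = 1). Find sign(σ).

+1

Start at x=71: 71 → 76 → 106 → 36 → 116 → 96 → 101 → … (one orbit).
Decompose π into cycles: lengths [25, 25, 25, 25, 5, 5, 5, 5, 1, 1, 1, 1, 1] (13 cycles, including the fixed point 0).
125 − 13 = 112 transpositions; sign(π) = (−1)^112 = +1.
(31|125)_J = +1 (Zolotarev's lemma cross-check).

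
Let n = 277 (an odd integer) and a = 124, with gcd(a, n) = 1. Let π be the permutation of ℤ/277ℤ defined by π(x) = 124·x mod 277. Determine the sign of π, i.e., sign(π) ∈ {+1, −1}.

-1

Start at x=121: 121 → 46 → 164 → 115 → 133 → 149 → 194 → … (one orbit).
Cycle lengths of π_124 on ℤ/277ℤ: [276, 1]; 2 cycles in total.
Σ(ℓ_i−1) = 277−2 = 275; sign = (−1)^275 = -1.
Zolotarev: (124|277) = -1, matching the cycle-count sign.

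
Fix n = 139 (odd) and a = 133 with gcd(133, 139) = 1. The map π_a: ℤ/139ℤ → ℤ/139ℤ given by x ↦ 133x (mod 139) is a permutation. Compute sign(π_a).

-1

Start at x=112: 112 → 23 → 1 → 133 → 36 → 62 → 45 → … (one orbit).
Cycle type of π: 46×3 + 1; total 4 cycles.
n − c = 139 − 4 = 135; sign = (−1)^135 = -1.
(133|139)_J = -1 (Zolotarev's lemma cross-check).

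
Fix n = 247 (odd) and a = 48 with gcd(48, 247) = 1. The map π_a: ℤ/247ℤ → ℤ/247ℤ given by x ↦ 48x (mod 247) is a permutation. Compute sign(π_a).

-1

Orbit of 144 under x↦48x: [144, 243, 55, 170, 9, 185, 235]… (length divides ord_247(48)).
18 cycles of lengths [18, 18, 18, 18, 18, 18, 18, 18, 18, 18, 18, 18, 18, 3, 3, 3, 3, 1].
With 18 cycles on 247 points, sign = (−1)^{247−18} = -1.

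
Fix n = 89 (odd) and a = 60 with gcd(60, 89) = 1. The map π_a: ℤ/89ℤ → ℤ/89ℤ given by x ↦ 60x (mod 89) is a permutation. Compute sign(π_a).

-1

Start at x=46: 46 → 1 → 60 → 40 → 86 → 87 → 58 → … (one orbit).
π_60 has 2 disjoint cycles with lengths [88, 1] on {0,…,88}.
89 − 2 = 87 transpositions; sign(π) = (−1)^87 = -1.
The Jacobi symbol (60|89) = -1 (Zolotarev) agrees.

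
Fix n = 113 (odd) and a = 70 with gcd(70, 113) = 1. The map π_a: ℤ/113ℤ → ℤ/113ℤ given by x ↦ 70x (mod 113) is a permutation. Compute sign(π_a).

-1

Orbit of 108 under x↦70x: [108, 102, 21, 1, 70, 41, 45]… (length divides ord_113(70)).
Cycle lengths of π_70 on ℤ/113ℤ: [112, 1]; 2 cycles in total.
Σ(ℓ_i−1) = 113−2 = 111; sign = (−1)^111 = -1.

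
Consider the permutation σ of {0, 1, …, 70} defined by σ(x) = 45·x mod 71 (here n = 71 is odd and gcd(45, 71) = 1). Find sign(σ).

Trace 48: π^k(48) = [48, 30, 1, 45, 37, 32, 20] for k=0..6.
π_45 has 11 disjoint cycles with lengths [7, 7, 7, 7, 7, 7, 7, 7, 7, 7, 1] on {0,…,70}.
n − c = 71 − 11 = 60; sign = (−1)^60 = +1.

+1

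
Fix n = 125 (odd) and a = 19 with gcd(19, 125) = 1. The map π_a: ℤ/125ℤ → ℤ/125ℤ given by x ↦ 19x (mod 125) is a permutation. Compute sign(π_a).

+1

Start at x=51: 51 → 94 → 36 → 59 → 121 → 49 → 56 → … (one orbit).
π_19 has 7 disjoint cycles with lengths [50, 50, 10, 10, 2, 2, 1] on {0,…,124}.
7 cycles on 125: each ℓ→(−1)^(ℓ−1), product (−1)^118 = +1.
(19|125)_J = +1 (Zolotarev's lemma cross-check).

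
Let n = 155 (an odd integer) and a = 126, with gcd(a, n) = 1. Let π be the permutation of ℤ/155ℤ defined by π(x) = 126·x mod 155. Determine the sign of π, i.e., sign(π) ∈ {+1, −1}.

Start at x=101: 101 → 16 → 1 → 126 → 66 → 101 (one orbit).
Cycle lengths of π_126 on ℤ/155ℤ: [5, 5, 5, 5, 5, 5, 5, 5, 5, 5, 5, 5, 5, 5, 5, 5, 5, 5, 5, 5, 5, 5, 5, 5, 5, 5, 5, 5, 5, 5, 1, 1, 1, 1, 1]; 35 cycles in total.
35 cycles on 155: each ℓ→(−1)^(ℓ−1), product (−1)^120 = +1.

+1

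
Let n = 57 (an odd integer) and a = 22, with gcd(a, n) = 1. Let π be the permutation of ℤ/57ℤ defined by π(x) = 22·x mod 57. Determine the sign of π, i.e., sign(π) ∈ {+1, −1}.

-1

Orbit of 28 under x↦22x: [28, 46, 43, 34, 7, 40, 25]… (length divides ord_57(22)).
π_22 has 6 disjoint cycles with lengths [18, 18, 18, 1, 1, 1] on {0,…,56}.
With 6 cycles on 57 points, sign = (−1)^{57−6} = -1.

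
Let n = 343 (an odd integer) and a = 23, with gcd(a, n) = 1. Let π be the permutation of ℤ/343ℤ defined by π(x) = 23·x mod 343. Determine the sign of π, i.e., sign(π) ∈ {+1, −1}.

+1

Orbit of 277 under x↦23x: [277, 197, 72, 284, 15, 2, 46]… (length divides ord_343(23)).
Decompose π into cycles: lengths [147, 147, 21, 21, 3, 3, 1] (7 cycles, including the fixed point 0).
n − c = 343 − 7 = 336; sign = (−1)^336 = +1.
(23|343)_J = +1 (Zolotarev's lemma cross-check).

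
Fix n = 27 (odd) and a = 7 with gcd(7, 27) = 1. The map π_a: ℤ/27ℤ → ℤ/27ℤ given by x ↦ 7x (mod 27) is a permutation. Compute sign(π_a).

Start at x=13: 13 → 10 → 16 → 4 → 1 → 7 → 22 → … (one orbit).
Cycle type of π: 9×2 + 3×2 + 1×3; total 7 cycles.
Σ(ℓ_i−1) = 27−7 = 20; sign = (−1)^20 = +1.
Via Zolotarev, sign(π_{7}) = (7|27) = +1.

+1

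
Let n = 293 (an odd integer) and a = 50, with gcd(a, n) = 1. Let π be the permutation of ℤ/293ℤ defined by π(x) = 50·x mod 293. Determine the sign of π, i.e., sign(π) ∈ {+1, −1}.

Start at x=157: 157 → 232 → 173 → 153 → 32 → 135 → 11 → … (one orbit).
2 cycles of lengths [292, 1].
Σ(ℓ_i−1) = 293−2 = 291; sign = (−1)^291 = -1.

-1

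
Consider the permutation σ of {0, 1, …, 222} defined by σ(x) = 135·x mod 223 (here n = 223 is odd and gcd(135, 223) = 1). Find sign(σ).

+1

Orbit of 60 under x↦135x: [60, 72, 131, 68, 37, 89, 196]… (length divides ord_223(135)).
3 cycles of lengths [111, 111, 1].
Σ(ℓ_i−1) = 223−3 = 220; sign = (−1)^220 = +1.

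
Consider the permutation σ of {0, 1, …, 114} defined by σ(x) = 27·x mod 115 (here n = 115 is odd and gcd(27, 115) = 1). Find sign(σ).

-1

Orbit of 48 under x↦27x: [48, 31, 32, 59, 98, 1, 27]… (length divides ord_115(27)).
Cycle type of π: 44×2 + 11×2 + 4 + 1; total 6 cycles.
n − c = 115 − 6 = 109; sign = (−1)^109 = -1.
(27|115)_J = -1 (Zolotarev's lemma cross-check).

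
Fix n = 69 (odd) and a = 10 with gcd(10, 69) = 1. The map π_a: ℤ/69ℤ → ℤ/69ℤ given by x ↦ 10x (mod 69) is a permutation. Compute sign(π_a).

-1

Orbit of 28 under x↦10x: [28, 4, 40, 55, 67, 49, 7]… (length divides ord_69(10)).
Decompose π into cycles: lengths [22, 22, 22, 1, 1, 1] (6 cycles, including the fixed point 0).
6 cycles on 69: each ℓ→(−1)^(ℓ−1), product (−1)^63 = -1.
Zolotarev: (10|69) = -1, matching the cycle-count sign.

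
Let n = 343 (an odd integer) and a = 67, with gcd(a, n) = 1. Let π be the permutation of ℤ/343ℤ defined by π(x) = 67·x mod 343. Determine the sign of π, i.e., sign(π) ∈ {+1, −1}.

+1

Orbit of 116 under x↦67x: [116, 226, 50, 263, 128, 1, 67]… (length divides ord_343(67)).
31 cycles of lengths [21, 21, 21, 21, 21, 21, 21, 21, 21, 21, 21, 21, 21, 21, 3, 3, 3, 3, 3, 3, 3, 3, 3, 3, 3, 3, 3, 3, 3, 3, 1].
343 − 31 = 312 transpositions; sign(π) = (−1)^312 = +1.
The Jacobi symbol (67|343) = +1 (Zolotarev) agrees.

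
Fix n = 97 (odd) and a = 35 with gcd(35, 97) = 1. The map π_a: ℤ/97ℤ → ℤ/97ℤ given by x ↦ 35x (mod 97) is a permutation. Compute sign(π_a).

+1

Orbit of 61 under x↦35x: [61, 1, 35]… (length divides ord_97(35)).
33 cycles of lengths [3, 3, 3, 3, 3, 3, 3, 3, 3, 3, 3, 3, 3, 3, 3, 3, 3, 3, 3, 3, 3, 3, 3, 3, 3, 3, 3, 3, 3, 3, 3, 3, 1].
97 − 33 = 64 transpositions; sign(π) = (−1)^64 = +1.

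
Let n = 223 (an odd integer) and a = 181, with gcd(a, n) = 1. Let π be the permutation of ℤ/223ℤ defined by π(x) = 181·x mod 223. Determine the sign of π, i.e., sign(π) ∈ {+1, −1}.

Orbit of 156 under x↦181x: [156, 138, 2, 139, 183, 119, 131]… (length divides ord_223(181)).
3 cycles of lengths [111, 111, 1].
3 cycles on 223: each ℓ→(−1)^(ℓ−1), product (−1)^220 = +1.
Check: (181/223) = +1 by Zolotarev.

+1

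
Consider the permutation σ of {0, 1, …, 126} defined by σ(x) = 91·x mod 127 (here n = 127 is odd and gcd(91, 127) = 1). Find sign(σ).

Orbit of 106 under x↦91x: [106, 121, 89, 98, 28, 8, 93]… (length divides ord_127(91)).
Decompose π into cycles: lengths [126, 1] (2 cycles, including the fixed point 0).
Σ(ℓ_i−1) = 127−2 = 125; sign = (−1)^125 = -1.
(91|127)_J = -1 (Zolotarev's lemma cross-check).

-1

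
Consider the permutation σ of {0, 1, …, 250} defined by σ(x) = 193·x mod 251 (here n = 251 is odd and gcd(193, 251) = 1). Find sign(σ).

-1

Trace 113: π^k(113) = [113, 223, 118, 184, 121, 10, 173] for k=0..6.
Cycle lengths of π_193 on ℤ/251ℤ: [250, 1]; 2 cycles in total.
251 − 2 = 249 transpositions; sign(π) = (−1)^249 = -1.
Via Zolotarev, sign(π_{193}) = (193|251) = -1.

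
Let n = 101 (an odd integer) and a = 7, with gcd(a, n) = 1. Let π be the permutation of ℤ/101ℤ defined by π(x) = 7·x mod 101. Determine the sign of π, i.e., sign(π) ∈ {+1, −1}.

-1

Trace 39: π^k(39) = [39, 71, 93, 45, 12, 84, 83] for k=0..6.
The orbit structure of x ↦ 7x mod 101: 2 orbits of sizes [100, 1].
sign(π) = (−1)^{n − #cycles} = (−1)^{101−2} = (−1)^99 = -1.
Check: (7/101) = -1 by Zolotarev.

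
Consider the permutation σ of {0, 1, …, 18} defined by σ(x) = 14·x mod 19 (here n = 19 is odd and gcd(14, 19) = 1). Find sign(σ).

Orbit of 14 under x↦14x: [14, 6, 8, 17, 10, 7, 3]… (length divides ord_19(14)).
Cycle lengths of π_14 on ℤ/19ℤ: [18, 1]; 2 cycles in total.
n − c = 19 − 2 = 17; sign = (−1)^17 = -1.
Check: (14/19) = -1 by Zolotarev.

-1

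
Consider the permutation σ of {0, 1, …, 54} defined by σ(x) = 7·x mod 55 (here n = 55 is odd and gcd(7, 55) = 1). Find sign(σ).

+1

Start at x=17: 17 → 9 → 8 → 1 → 7 → 49 → 13 → … (one orbit).
5 cycles of lengths [20, 20, 10, 4, 1].
55 − 5 = 50 transpositions; sign(π) = (−1)^50 = +1.
The Jacobi symbol (7|55) = +1 (Zolotarev) agrees.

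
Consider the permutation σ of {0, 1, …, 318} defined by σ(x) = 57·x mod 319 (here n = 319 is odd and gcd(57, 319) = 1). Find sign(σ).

-1

Orbit of 146 under x↦57x: [146, 28, 1, 57, 59, 173, 291]… (length divides ord_319(57)).
π_57 has 44 disjoint cycles with lengths [10, 10, 10, 10, 10, 10, 10, 10, 10, 10, 10, 10, 10, 10, 10, 10, 10, 10, 10, 10, 10, 10, 10, 10, 10, 10, 10, 10, 10, 2, 2, 2, 2, 2, 2, 2, 2, 2, 2, 2, 2, 2, 2, 1] on {0,…,318}.
Σ(ℓ_i−1) = 319−44 = 275; sign = (−1)^275 = -1.
Check: (57/319) = -1 by Zolotarev.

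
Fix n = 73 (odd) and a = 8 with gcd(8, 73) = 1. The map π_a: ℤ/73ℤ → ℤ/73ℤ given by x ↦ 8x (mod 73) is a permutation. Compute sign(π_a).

+1

Trace 8: π^k(8) = [8, 64, 1] for k=0..2.
Cycle type of π: 3×24 + 1; total 25 cycles.
Σ(ℓ_i−1) = 73−25 = 48; sign = (−1)^48 = +1.
(8|73)_J = +1 (Zolotarev's lemma cross-check).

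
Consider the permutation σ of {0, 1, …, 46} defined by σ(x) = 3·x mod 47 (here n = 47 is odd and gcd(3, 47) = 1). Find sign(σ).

Trace 42: π^k(42) = [42, 32, 2, 6, 18, 7, 21] for k=0..6.
π_3 has 3 disjoint cycles with lengths [23, 23, 1] on {0,…,46}.
n − c = 47 − 3 = 44; sign = (−1)^44 = +1.
Check: (3/47) = +1 by Zolotarev.

+1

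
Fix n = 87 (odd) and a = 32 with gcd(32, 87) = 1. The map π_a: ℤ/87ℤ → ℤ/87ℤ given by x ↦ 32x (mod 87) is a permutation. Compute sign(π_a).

+1

Start at x=13: 13 → 68 → 1 → 32 → 67 → 56 → 52 → … (one orbit).
π_32 has 5 disjoint cycles with lengths [28, 28, 28, 2, 1] on {0,…,86}.
Σ(ℓ_i−1) = 87−5 = 82; sign = (−1)^82 = +1.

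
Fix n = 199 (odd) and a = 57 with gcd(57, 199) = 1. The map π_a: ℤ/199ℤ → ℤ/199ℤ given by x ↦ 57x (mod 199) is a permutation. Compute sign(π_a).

Trace 61: π^k(61) = [61, 94, 184, 140, 20, 145, 106] for k=0..6.
Cycle type of π: 99×2 + 1; total 3 cycles.
With 3 cycles on 199 points, sign = (−1)^{199−3} = +1.
The Jacobi symbol (57|199) = +1 (Zolotarev) agrees.

+1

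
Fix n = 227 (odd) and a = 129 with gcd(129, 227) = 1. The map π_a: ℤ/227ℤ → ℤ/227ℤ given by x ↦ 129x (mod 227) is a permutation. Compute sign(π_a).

Start at x=167: 167 → 205 → 113 → 49 → 192 → 25 → 47 → … (one orbit).
The orbit structure of x ↦ 129x mod 227: 3 orbits of sizes [113, 113, 1].
227 − 3 = 224 transpositions; sign(π) = (−1)^224 = +1.

+1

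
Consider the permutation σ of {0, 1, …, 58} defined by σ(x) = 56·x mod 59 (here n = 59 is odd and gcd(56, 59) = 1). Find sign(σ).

-1

Orbit of 1 under x↦56x: [1, 56, 9, 32, 22, 52, 21]… (length divides ord_59(56)).
π_56 has 2 disjoint cycles with lengths [58, 1] on {0,…,58}.
Σ(ℓ_i−1) = 59−2 = 57; sign = (−1)^57 = -1.
Check: (56/59) = -1 by Zolotarev.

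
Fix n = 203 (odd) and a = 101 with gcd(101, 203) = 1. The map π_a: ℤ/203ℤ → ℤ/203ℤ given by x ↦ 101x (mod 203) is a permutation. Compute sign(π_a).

Start at x=89: 89 → 57 → 73 → 65 → 69 → 67 → 68 → … (one orbit).
5 cycles of lengths [84, 84, 28, 6, 1].
sign(π) = (−1)^{n − #cycles} = (−1)^{203−5} = (−1)^198 = +1.

+1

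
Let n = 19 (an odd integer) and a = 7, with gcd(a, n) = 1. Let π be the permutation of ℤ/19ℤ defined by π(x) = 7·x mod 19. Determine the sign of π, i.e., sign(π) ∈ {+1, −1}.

Orbit of 7 under x↦7x: [7, 11, 1]… (length divides ord_19(7)).
π_7 has 7 disjoint cycles with lengths [3, 3, 3, 3, 3, 3, 1] on {0,…,18}.
19 − 7 = 12 transpositions; sign(π) = (−1)^12 = +1.
Via Zolotarev, sign(π_{7}) = (7|19) = +1.

+1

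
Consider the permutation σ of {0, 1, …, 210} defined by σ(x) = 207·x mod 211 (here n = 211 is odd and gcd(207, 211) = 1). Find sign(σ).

Trace 159: π^k(159) = [159, 208, 12, 163, 192, 76, 118] for k=0..6.
Cycle type of π: 210 + 1; total 2 cycles.
With 2 cycles on 211 points, sign = (−1)^{211−2} = -1.
Zolotarev: (207|211) = -1, matching the cycle-count sign.

-1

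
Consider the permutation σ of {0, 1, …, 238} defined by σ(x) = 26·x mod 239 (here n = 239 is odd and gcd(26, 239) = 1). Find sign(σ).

Start at x=164: 164 → 201 → 207 → 124 → 117 → 174 → 222 → … (one orbit).
The orbit structure of x ↦ 26x mod 239: 2 orbits of sizes [238, 1].
With 2 cycles on 239 points, sign = (−1)^{239−2} = -1.

-1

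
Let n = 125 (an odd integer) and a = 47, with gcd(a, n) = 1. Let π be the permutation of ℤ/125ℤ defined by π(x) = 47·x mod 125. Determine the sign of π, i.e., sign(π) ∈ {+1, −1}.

-1

Trace 73: π^k(73) = [73, 56, 7, 79, 88, 11, 17] for k=0..6.
π_47 has 4 disjoint cycles with lengths [100, 20, 4, 1] on {0,…,124}.
With 4 cycles on 125 points, sign = (−1)^{125−4} = -1.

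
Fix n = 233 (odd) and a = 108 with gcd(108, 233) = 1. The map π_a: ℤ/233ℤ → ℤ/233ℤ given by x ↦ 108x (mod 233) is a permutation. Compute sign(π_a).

Orbit of 45 under x↦108x: [45, 200, 164, 4, 199, 56, 223]… (length divides ord_233(108)).
The orbit structure of x ↦ 108x mod 233: 2 orbits of sizes [232, 1].
sign(π) = (−1)^{n − #cycles} = (−1)^{233−2} = (−1)^231 = -1.

-1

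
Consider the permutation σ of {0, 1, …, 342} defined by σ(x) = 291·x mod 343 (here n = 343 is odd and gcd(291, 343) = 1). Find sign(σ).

+1

Trace 71: π^k(71) = [71, 81, 247, 190, 67, 289, 64] for k=0..6.
The orbit structure of x ↦ 291x mod 343: 7 orbits of sizes [147, 147, 21, 21, 3, 3, 1].
n − c = 343 − 7 = 336; sign = (−1)^336 = +1.
(291|343)_J = +1 (Zolotarev's lemma cross-check).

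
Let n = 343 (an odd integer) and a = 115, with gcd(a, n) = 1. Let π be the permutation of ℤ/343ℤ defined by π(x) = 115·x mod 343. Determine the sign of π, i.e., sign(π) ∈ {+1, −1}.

-1

Start at x=150: 150 → 100 → 181 → 235 → 271 → 295 → 311 → … (one orbit).
4 cycles of lengths [294, 42, 6, 1].
n − c = 343 − 4 = 339; sign = (−1)^339 = -1.
(115|343)_J = -1 (Zolotarev's lemma cross-check).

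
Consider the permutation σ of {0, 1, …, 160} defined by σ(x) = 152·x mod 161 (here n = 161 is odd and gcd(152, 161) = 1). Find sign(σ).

Trace 8: π^k(8) = [8, 89, 4, 125, 2, 143, 1] for k=0..6.
5 cycles of lengths [66, 66, 22, 6, 1].
sign(π) = (−1)^{n − #cycles} = (−1)^{161−5} = (−1)^156 = +1.
Zolotarev: (152|161) = +1, matching the cycle-count sign.

+1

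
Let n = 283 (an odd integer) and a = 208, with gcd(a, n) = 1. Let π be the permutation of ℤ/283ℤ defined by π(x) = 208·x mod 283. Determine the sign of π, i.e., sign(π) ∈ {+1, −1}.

+1

Start at x=1: 1 → 208 → 248 → 78 → 93 → 100 → 141 → … (one orbit).
3 cycles of lengths [141, 141, 1].
sign(π) = (−1)^{n − #cycles} = (−1)^{283−3} = (−1)^280 = +1.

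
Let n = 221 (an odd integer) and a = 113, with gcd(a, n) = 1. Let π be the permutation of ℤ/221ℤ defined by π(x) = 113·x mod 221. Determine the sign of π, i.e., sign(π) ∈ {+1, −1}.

Trace 113: π^k(113) = [113, 172, 209, 191, 146, 144, 139] for k=0..6.
π_113 has 10 disjoint cycles with lengths [48, 48, 48, 48, 16, 3, 3, 3, 3, 1] on {0,…,220}.
sign(π) = (−1)^{n − #cycles} = (−1)^{221−10} = (−1)^211 = -1.

-1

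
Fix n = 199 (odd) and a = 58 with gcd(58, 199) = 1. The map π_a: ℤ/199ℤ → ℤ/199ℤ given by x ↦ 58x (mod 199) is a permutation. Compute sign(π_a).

+1

Trace 175: π^k(175) = [175, 1, 58, 180, 92, 162, 43] for k=0..6.
Cycle type of π: 9×22 + 1; total 23 cycles.
sign(π) = (−1)^{n − #cycles} = (−1)^{199−23} = (−1)^176 = +1.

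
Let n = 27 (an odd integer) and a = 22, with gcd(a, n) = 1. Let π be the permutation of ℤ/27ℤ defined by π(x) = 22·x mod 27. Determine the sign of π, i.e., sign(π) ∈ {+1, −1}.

+1

Orbit of 16 under x↦22x: [16, 1, 22, 25, 10, 4, 7]… (length divides ord_27(22)).
Decompose π into cycles: lengths [9, 9, 3, 3, 1, 1, 1] (7 cycles, including the fixed point 0).
n − c = 27 − 7 = 20; sign = (−1)^20 = +1.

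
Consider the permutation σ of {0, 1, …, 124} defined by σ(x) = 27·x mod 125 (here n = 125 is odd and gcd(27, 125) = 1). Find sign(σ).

-1

Start at x=32: 32 → 114 → 78 → 106 → 112 → 24 → 23 → … (one orbit).
4 cycles of lengths [100, 20, 4, 1].
Σ(ℓ_i−1) = 125−4 = 121; sign = (−1)^121 = -1.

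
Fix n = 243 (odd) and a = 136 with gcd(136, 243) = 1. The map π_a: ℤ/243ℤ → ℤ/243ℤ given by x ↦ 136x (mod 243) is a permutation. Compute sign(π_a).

+1

Trace 217: π^k(217) = [217, 109, 1, 136, 28, 163, 55] for k=0..6.
π_136 has 63 disjoint cycles with lengths [9, 9, 9, 9, 9, 9, 9, 9, 9, 9, 9, 9, 9, 9, 9, 9, 9, 9, 3, 3, 3, 3, 3, 3, 3, 3, 3, 3, 3, 3, 3, 3, 3, 3, 3, 3, 1, 1, 1, 1, 1, 1, 1, 1, 1, 1, 1, 1, 1, 1, 1, 1, 1, 1, 1, 1, 1, 1, 1, 1, 1, 1, 1] on {0,…,242}.
243 − 63 = 180 transpositions; sign(π) = (−1)^180 = +1.
Zolotarev: (136|243) = +1, matching the cycle-count sign.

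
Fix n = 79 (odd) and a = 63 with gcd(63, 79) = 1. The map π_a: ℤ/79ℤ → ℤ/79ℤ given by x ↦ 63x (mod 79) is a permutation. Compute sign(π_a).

Start at x=12: 12 → 45 → 70 → 65 → 66 → 50 → 69 → … (one orbit).
Cycle lengths of π_63 on ℤ/79ℤ: [78, 1]; 2 cycles in total.
sign(π) = (−1)^{n − #cycles} = (−1)^{79−2} = (−1)^77 = -1.
(63|79)_J = -1 (Zolotarev's lemma cross-check).

-1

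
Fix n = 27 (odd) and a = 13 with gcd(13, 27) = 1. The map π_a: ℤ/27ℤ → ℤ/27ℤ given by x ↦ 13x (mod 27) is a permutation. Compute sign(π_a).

+1

Start at x=22: 22 → 16 → 19 → 4 → 25 → 1 → 13 → … (one orbit).
The orbit structure of x ↦ 13x mod 27: 7 orbits of sizes [9, 9, 3, 3, 1, 1, 1].
sign(π) = (−1)^{n − #cycles} = (−1)^{27−7} = (−1)^20 = +1.
(13|27)_J = +1 (Zolotarev's lemma cross-check).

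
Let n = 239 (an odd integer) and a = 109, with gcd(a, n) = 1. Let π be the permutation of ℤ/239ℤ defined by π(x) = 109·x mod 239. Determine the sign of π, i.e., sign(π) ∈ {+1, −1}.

Orbit of 15 under x↦109x: [15, 201, 160, 232, 193, 5, 67]… (length divides ord_239(109)).
π_109 has 3 disjoint cycles with lengths [119, 119, 1] on {0,…,238}.
n − c = 239 − 3 = 236; sign = (−1)^236 = +1.

+1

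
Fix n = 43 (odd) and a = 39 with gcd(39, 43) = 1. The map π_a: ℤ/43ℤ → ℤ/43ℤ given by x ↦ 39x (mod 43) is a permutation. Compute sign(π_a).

Start at x=8: 8 → 11 → 42 → 4 → 27 → 21 → 2 → … (one orbit).
The orbit structure of x ↦ 39x mod 43: 4 orbits of sizes [14, 14, 14, 1].
Σ(ℓ_i−1) = 43−4 = 39; sign = (−1)^39 = -1.
Via Zolotarev, sign(π_{39}) = (39|43) = -1.

-1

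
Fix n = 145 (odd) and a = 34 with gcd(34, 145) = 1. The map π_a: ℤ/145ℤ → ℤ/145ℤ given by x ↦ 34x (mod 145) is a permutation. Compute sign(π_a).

+1

Trace 1: π^k(1) = [1, 34, 141, 9, 16, 109, 81] for k=0..6.
Cycle lengths of π_34 on ℤ/145ℤ: [14, 14, 14, 14, 14, 14, 14, 14, 14, 14, 2, 2, 1]; 13 cycles in total.
Σ(ℓ_i−1) = 145−13 = 132; sign = (−1)^132 = +1.
Zolotarev: (34|145) = +1, matching the cycle-count sign.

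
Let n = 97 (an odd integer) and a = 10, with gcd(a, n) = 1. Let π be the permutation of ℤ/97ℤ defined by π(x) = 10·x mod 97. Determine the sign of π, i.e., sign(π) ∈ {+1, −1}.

Trace 49: π^k(49) = [49, 5, 50, 15, 53, 45, 62] for k=0..6.
2 cycles of lengths [96, 1].
n − c = 97 − 2 = 95; sign = (−1)^95 = -1.

-1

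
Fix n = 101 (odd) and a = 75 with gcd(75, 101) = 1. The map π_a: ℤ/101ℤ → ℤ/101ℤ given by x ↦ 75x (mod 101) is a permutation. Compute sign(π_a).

-1

Start at x=96: 96 → 29 → 54 → 10 → 43 → 94 → 81 → … (one orbit).
Cycle lengths of π_75 on ℤ/101ℤ: [100, 1]; 2 cycles in total.
101 − 2 = 99 transpositions; sign(π) = (−1)^99 = -1.
Check: (75/101) = -1 by Zolotarev.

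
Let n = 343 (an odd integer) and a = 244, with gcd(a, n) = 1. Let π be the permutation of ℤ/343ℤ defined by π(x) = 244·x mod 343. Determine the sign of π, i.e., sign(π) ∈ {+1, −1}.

Trace 97: π^k(97) = [97, 1, 244, 197, 48, 50, 195] for k=0..6.
The orbit structure of x ↦ 244x mod 343: 46 orbits of sizes [14, 14, 14, 14, 14, 14, 14, 14, 14, 14, 14, 14, 14, 14, 14, 14, 14, 14, 14, 14, 14, 2, 2, 2, 2, 2, 2, 2, 2, 2, 2, 2, 2, 2, 2, 2, 2, 2, 2, 2, 2, 2, 2, 2, 2, 1].
n − c = 343 − 46 = 297; sign = (−1)^297 = -1.

-1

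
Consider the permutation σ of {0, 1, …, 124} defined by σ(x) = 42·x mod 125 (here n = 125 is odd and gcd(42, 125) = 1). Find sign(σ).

Orbit of 98 under x↦42x: [98, 116, 122, 124, 83, 111, 37]… (length divides ord_125(42)).
The orbit structure of x ↦ 42x mod 125: 4 orbits of sizes [100, 20, 4, 1].
sign(π) = (−1)^{n − #cycles} = (−1)^{125−4} = (−1)^121 = -1.
Via Zolotarev, sign(π_{42}) = (42|125) = -1.

-1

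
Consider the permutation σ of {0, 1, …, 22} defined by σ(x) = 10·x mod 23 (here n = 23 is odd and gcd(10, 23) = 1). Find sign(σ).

Start at x=15: 15 → 12 → 5 → 4 → 17 → 9 → 21 → … (one orbit).
Cycle type of π: 22 + 1; total 2 cycles.
Σ(ℓ_i−1) = 23−2 = 21; sign = (−1)^21 = -1.

-1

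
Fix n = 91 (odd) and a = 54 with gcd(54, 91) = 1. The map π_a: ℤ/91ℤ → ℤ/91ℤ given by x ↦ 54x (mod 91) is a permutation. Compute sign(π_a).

Start at x=16: 16 → 45 → 64 → 89 → 74 → 83 → 23 → … (one orbit).
Cycle lengths of π_54 on ℤ/91ℤ: [12, 12, 12, 12, 12, 12, 12, 6, 1]; 9 cycles in total.
sign(π) = (−1)^{n − #cycles} = (−1)^{91−9} = (−1)^82 = +1.
Via Zolotarev, sign(π_{54}) = (54|91) = +1.

+1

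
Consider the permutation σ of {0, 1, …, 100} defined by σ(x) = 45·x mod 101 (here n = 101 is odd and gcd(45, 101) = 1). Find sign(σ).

+1

Trace 68: π^k(68) = [68, 30, 37, 49, 84, 43, 16] for k=0..6.
Cycle type of π: 50×2 + 1; total 3 cycles.
sign(π) = (−1)^{n − #cycles} = (−1)^{101−3} = (−1)^98 = +1.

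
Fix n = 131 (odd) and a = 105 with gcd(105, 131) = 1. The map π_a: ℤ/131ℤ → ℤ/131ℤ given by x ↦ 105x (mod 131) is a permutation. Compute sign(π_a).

Trace 125: π^k(125) = [125, 25, 5, 1, 105, 21, 109] for k=0..6.
3 cycles of lengths [65, 65, 1].
Σ(ℓ_i−1) = 131−3 = 128; sign = (−1)^128 = +1.

+1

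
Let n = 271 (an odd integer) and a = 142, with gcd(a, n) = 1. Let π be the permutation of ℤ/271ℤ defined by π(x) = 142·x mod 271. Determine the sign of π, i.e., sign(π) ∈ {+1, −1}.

-1

Start at x=37: 37 → 105 → 5 → 168 → 8 → 52 → 67 → … (one orbit).
π_142 has 2 disjoint cycles with lengths [270, 1] on {0,…,270}.
sign(π) = (−1)^{n − #cycles} = (−1)^{271−2} = (−1)^269 = -1.
Via Zolotarev, sign(π_{142}) = (142|271) = -1.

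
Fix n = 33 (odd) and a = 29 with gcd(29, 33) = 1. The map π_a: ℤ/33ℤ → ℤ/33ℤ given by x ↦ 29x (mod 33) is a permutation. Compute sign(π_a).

Start at x=2: 2 → 25 → 32 → 4 → 17 → 31 → 8 → … (one orbit).
5 cycles of lengths [10, 10, 10, 2, 1].
Σ(ℓ_i−1) = 33−5 = 28; sign = (−1)^28 = +1.
Via Zolotarev, sign(π_{29}) = (29|33) = +1.

+1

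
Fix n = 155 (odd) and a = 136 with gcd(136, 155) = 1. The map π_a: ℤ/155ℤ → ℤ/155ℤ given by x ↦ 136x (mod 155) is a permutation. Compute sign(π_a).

Trace 86: π^k(86) = [86, 71, 46, 56, 21, 66, 141] for k=0..6.
The orbit structure of x ↦ 136x mod 155: 10 orbits of sizes [30, 30, 30, 30, 30, 1, 1, 1, 1, 1].
With 10 cycles on 155 points, sign = (−1)^{155−10} = -1.

-1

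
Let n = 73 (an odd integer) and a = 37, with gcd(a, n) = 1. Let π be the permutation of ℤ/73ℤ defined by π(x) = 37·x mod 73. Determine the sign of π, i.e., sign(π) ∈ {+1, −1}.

Orbit of 8 under x↦37x: [8, 4, 2, 1, 37, 55, 64]… (length divides ord_73(37)).
π_37 has 9 disjoint cycles with lengths [9, 9, 9, 9, 9, 9, 9, 9, 1] on {0,…,72}.
Σ(ℓ_i−1) = 73−9 = 64; sign = (−1)^64 = +1.
Check: (37/73) = +1 by Zolotarev.

+1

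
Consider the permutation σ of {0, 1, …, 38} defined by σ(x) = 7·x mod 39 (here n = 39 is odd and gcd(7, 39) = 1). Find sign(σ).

Orbit of 10 under x↦7x: [10, 31, 22, 37, 25, 19, 16]… (length divides ord_39(7)).
π_7 has 6 disjoint cycles with lengths [12, 12, 12, 1, 1, 1] on {0,…,38}.
39 − 6 = 33 transpositions; sign(π) = (−1)^33 = -1.

-1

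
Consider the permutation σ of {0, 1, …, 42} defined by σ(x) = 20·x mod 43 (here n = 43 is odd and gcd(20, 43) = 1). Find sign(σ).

Start at x=22: 22 → 10 → 28 → 1 → 20 → 13 → 2 → … (one orbit).
Decompose π into cycles: lengths [42, 1] (2 cycles, including the fixed point 0).
With 2 cycles on 43 points, sign = (−1)^{43−2} = -1.
Check: (20/43) = -1 by Zolotarev.

-1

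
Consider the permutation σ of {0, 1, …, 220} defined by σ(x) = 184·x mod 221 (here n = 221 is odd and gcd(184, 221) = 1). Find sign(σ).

+1

Trace 125: π^k(125) = [125, 16, 71, 25, 180, 191, 5] for k=0..6.
Cycle lengths of π_184 on ℤ/221ℤ: [48, 48, 48, 48, 16, 12, 1]; 7 cycles in total.
Σ(ℓ_i−1) = 221−7 = 214; sign = (−1)^214 = +1.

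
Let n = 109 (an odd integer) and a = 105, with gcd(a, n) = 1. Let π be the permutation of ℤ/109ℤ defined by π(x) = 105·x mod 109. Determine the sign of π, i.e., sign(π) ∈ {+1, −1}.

+1

Orbit of 16 under x↦105x: [16, 45, 38, 66, 63, 75, 27]… (length divides ord_109(105)).
The orbit structure of x ↦ 105x mod 109: 13 orbits of sizes [9, 9, 9, 9, 9, 9, 9, 9, 9, 9, 9, 9, 1].
109 − 13 = 96 transpositions; sign(π) = (−1)^96 = +1.
Zolotarev: (105|109) = +1, matching the cycle-count sign.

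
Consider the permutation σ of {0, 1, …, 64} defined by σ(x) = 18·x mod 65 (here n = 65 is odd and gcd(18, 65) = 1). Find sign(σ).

+1

Orbit of 47 under x↦18x: [47, 1, 18, 64]… (length divides ord_65(18)).
Decompose π into cycles: lengths [4, 4, 4, 4, 4, 4, 4, 4, 4, 4, 4, 4, 4, 4, 4, 4, 1] (17 cycles, including the fixed point 0).
sign(π) = (−1)^{n − #cycles} = (−1)^{65−17} = (−1)^48 = +1.
Via Zolotarev, sign(π_{18}) = (18|65) = +1.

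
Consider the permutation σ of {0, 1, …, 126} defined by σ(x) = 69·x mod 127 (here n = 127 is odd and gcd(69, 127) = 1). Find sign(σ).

Orbit of 98 under x↦69x: [98, 31, 107, 17, 30, 38, 82]… (length divides ord_127(69)).
Cycle type of π: 63×2 + 1; total 3 cycles.
sign(π) = (−1)^{n − #cycles} = (−1)^{127−3} = (−1)^124 = +1.
(69|127)_J = +1 (Zolotarev's lemma cross-check).

+1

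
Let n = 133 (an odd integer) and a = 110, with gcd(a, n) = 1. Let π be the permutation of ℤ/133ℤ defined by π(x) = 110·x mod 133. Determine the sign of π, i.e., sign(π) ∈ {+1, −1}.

Start at x=23: 23 → 3 → 64 → 124 → 74 → 27 → 44 → … (one orbit).
The orbit structure of x ↦ 110x mod 133: 9 orbits of sizes [18, 18, 18, 18, 18, 18, 18, 6, 1].
With 9 cycles on 133 points, sign = (−1)^{133−9} = +1.
Zolotarev: (110|133) = +1, matching the cycle-count sign.

+1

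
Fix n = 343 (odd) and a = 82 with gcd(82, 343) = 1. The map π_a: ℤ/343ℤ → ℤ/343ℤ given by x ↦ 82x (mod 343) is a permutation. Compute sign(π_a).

Trace 212: π^k(212) = [212, 234, 323, 75, 319, 90, 177] for k=0..6.
π_82 has 4 disjoint cycles with lengths [294, 42, 6, 1] on {0,…,342}.
Σ(ℓ_i−1) = 343−4 = 339; sign = (−1)^339 = -1.
Via Zolotarev, sign(π_{82}) = (82|343) = -1.

-1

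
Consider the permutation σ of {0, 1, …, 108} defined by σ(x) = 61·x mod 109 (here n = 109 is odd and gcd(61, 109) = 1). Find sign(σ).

Trace 16: π^k(16) = [16, 104, 22, 34, 3, 74, 45] for k=0..6.
Cycle type of π: 54×2 + 1; total 3 cycles.
n − c = 109 − 3 = 106; sign = (−1)^106 = +1.

+1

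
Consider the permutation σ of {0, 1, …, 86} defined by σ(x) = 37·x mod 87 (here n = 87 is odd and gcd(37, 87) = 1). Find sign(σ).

Trace 28: π^k(28) = [28, 79, 52, 10, 22, 31, 16] for k=0..6.
6 cycles of lengths [28, 28, 28, 1, 1, 1].
6 cycles on 87: each ℓ→(−1)^(ℓ−1), product (−1)^81 = -1.

-1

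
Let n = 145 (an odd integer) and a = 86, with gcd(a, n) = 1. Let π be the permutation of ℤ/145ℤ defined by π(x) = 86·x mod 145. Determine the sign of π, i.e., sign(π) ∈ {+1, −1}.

Trace 1: π^k(1) = [1, 86] for k=0..1.
The orbit structure of x ↦ 86x mod 145: 75 orbits of sizes [2, 2, 2, 2, 2, 2, 2, 2, 2, 2, 2, 2, 2, 2, 2, 2, 2, 2, 2, 2, 2, 2, 2, 2, 2, 2, 2, 2, 2, 2, 2, 2, 2, 2, 2, 2, 2, 2, 2, 2, 2, 2, 2, 2, 2, 2, 2, 2, 2, 2, 2, 2, 2, 2, 2, 2, 2, 2, 2, 2, 2, 2, 2, 2, 2, 2, 2, 2, 2, 2, 1, 1, 1, 1, 1].
145 − 75 = 70 transpositions; sign(π) = (−1)^70 = +1.
(86|145)_J = +1 (Zolotarev's lemma cross-check).

+1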